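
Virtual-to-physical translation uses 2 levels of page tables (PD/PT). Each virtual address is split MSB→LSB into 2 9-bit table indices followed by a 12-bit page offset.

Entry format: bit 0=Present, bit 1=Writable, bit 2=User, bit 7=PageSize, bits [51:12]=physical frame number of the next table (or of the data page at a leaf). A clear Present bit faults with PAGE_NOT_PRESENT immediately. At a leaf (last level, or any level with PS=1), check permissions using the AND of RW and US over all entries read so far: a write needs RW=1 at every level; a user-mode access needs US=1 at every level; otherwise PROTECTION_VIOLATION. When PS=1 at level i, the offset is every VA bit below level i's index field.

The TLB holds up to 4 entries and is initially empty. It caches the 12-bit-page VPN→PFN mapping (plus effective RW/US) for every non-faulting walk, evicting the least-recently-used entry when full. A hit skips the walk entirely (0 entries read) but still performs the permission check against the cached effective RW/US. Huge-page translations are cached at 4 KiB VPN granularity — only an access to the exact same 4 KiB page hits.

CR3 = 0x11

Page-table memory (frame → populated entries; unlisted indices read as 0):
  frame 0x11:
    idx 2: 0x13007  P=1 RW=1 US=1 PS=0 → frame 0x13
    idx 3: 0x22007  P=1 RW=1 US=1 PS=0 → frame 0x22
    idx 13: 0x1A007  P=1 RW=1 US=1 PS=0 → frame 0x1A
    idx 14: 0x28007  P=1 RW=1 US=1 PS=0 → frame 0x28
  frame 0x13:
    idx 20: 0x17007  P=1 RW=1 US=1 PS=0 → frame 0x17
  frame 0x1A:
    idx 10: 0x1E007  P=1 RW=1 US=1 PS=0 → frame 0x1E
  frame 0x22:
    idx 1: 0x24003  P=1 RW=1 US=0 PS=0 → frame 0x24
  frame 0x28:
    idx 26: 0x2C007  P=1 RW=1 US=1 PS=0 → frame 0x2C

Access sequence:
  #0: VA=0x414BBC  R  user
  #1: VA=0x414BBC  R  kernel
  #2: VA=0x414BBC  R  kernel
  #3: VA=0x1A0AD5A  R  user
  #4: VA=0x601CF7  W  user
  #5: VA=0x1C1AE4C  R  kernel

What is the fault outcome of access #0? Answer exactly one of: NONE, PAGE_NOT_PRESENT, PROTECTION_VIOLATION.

Walk each access:
#0 VA=0x414BBC (r,user):
  L0 @0x11[2] → 0x13007  P=1,RW=1,US=1,PS=0
  L1 @0x13[20] → 0x17007  P=1,RW=1,US=1,PS=0
  ✓ 0x17BBC  — 2 lookups
#1 VA=0x414BBC (r,kernel):
  TLB hit vpn=0x414 → PA=0x17BBC
#2 VA=0x414BBC (r,kernel):
  TLB hit vpn=0x414 → PA=0x17BBC
#3 VA=0x1A0AD5A (r,user):
  L0 @0x11[13] → 0x1A007  P=1,RW=1,US=1,PS=0
  L1 @0x1A[10] → 0x1E007  P=1,RW=1,US=1,PS=0
  ✓ 0x1ED5A  — 2 lookups
#4 VA=0x601CF7 (w,user):
  L0 @0x11[3] → 0x22007  P=1,RW=1,US=1,PS=0
  L1 @0x22[1] → 0x24003  P=1,RW=1,US=0,PS=0
  → PROTECTION_VIOLATION  (2 entries read)
#5 VA=0x1C1AE4C (r,kernel):
  L0 @0x11[14] → 0x28007  P=1,RW=1,US=1,PS=0
  L1 @0x28[26] → 0x2C007  P=1,RW=1,US=1,PS=0
  ✓ 0x2CE4C  — 2 lookups

Access #0 fault: NONE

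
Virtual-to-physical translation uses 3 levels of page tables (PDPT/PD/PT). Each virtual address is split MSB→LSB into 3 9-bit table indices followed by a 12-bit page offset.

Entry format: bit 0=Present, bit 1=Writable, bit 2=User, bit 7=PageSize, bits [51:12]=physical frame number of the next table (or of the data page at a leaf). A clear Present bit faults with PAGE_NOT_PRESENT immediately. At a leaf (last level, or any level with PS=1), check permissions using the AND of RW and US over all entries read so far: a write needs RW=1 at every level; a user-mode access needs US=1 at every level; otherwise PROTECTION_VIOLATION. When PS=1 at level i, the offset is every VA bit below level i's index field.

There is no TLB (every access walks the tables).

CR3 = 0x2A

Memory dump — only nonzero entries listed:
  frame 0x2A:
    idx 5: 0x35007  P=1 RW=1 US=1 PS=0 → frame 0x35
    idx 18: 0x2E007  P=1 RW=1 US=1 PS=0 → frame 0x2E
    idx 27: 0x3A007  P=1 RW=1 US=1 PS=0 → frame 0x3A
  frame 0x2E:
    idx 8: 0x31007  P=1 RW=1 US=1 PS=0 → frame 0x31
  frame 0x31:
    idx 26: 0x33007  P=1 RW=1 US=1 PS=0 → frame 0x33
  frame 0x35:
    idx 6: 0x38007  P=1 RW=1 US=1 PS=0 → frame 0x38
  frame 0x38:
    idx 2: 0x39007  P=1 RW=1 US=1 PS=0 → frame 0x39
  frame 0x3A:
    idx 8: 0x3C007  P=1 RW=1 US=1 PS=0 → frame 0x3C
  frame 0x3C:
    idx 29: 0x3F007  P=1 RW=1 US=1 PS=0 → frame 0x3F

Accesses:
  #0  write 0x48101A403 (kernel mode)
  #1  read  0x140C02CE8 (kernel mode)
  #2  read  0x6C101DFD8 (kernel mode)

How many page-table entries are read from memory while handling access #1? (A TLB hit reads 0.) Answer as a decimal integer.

Per-access translation:
#0 VA=0x48101A403 (w,kernel):
  lvl0: tbl 0x2A, slot 18 ⇒ 0x2E007 (P1/RW1/US1/PS0)
  lvl1: tbl 0x2E, slot 8 ⇒ 0x31007 (P1/RW1/US1/PS0)
  lvl2: tbl 0x31, slot 26 ⇒ 0x33007 (P1/RW1/US1/PS0)
  ⇒ phys 0x33403  [3 reads]
#1 VA=0x140C02CE8 (r,kernel):
  lvl0: tbl 0x2A, slot 5 ⇒ 0x35007 (P1/RW1/US1/PS0)
  lvl1: tbl 0x35, slot 6 ⇒ 0x38007 (P1/RW1/US1/PS0)
  lvl2: tbl 0x38, slot 2 ⇒ 0x39007 (P1/RW1/US1/PS0)
  ⇒ phys 0x39CE8  [3 reads]
#2 VA=0x6C101DFD8 (r,kernel):
  lvl0: tbl 0x2A, slot 27 ⇒ 0x3A007 (P1/RW1/US1/PS0)
  lvl1: tbl 0x3A, slot 8 ⇒ 0x3C007 (P1/RW1/US1/PS0)
  lvl2: tbl 0x3C, slot 29 ⇒ 0x3F007 (P1/RW1/US1/PS0)
  ⇒ phys 0x3FFD8  [3 reads]

Entries read for #1: 3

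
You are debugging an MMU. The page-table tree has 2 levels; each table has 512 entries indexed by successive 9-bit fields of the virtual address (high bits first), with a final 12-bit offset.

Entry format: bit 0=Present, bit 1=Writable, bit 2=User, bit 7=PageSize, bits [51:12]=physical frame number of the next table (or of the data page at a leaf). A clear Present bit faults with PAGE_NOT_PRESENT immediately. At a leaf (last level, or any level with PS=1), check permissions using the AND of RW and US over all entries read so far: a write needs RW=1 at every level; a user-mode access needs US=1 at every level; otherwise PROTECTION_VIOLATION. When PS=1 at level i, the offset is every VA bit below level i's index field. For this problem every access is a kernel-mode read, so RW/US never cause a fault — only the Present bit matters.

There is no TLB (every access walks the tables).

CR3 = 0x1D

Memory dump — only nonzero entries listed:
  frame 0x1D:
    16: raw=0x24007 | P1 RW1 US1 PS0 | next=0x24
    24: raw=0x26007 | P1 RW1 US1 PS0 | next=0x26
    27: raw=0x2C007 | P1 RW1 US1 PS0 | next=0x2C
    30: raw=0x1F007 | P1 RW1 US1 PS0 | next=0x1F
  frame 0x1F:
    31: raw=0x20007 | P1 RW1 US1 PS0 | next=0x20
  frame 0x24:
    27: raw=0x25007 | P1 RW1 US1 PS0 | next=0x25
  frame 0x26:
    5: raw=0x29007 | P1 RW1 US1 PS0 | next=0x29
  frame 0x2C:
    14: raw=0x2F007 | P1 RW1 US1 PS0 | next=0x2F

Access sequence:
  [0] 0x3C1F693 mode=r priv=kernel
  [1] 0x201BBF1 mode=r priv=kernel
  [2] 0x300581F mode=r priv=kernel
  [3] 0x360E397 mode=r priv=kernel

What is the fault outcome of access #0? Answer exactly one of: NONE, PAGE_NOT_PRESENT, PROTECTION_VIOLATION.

Trace:
#0 VA=0x3C1F693 (r,kernel):
  L0: frame=0x1D idx=30 entry=0x1F007 [P=1 RW=1 US=1 PS=0]
  L1: frame=0x1F idx=31 entry=0x20007 [P=1 RW=1 US=1 PS=0]
  ⇒ phys 0x20693  [2 reads]
#1 VA=0x201BBF1 (r,kernel):
  L0: frame=0x1D idx=16 entry=0x24007 [P=1 RW=1 US=1 PS=0]
  L1: frame=0x24 idx=27 entry=0x25007 [P=1 RW=1 US=1 PS=0]
  ⇒ phys 0x25BF1  [2 reads]
#2 VA=0x300581F (r,kernel):
  L0: frame=0x1D idx=24 entry=0x26007 [P=1 RW=1 US=1 PS=0]
  L1: frame=0x26 idx=5 entry=0x29007 [P=1 RW=1 US=1 PS=0]
  ⇒ phys 0x2981F  [2 reads]
#3 VA=0x360E397 (r,kernel):
  L0: frame=0x1D idx=27 entry=0x2C007 [P=1 RW=1 US=1 PS=0]
  L1: frame=0x2C idx=14 entry=0x2F007 [P=1 RW=1 US=1 PS=0]
  ⇒ phys 0x2F397  [2 reads]

Access #0 fault: NONE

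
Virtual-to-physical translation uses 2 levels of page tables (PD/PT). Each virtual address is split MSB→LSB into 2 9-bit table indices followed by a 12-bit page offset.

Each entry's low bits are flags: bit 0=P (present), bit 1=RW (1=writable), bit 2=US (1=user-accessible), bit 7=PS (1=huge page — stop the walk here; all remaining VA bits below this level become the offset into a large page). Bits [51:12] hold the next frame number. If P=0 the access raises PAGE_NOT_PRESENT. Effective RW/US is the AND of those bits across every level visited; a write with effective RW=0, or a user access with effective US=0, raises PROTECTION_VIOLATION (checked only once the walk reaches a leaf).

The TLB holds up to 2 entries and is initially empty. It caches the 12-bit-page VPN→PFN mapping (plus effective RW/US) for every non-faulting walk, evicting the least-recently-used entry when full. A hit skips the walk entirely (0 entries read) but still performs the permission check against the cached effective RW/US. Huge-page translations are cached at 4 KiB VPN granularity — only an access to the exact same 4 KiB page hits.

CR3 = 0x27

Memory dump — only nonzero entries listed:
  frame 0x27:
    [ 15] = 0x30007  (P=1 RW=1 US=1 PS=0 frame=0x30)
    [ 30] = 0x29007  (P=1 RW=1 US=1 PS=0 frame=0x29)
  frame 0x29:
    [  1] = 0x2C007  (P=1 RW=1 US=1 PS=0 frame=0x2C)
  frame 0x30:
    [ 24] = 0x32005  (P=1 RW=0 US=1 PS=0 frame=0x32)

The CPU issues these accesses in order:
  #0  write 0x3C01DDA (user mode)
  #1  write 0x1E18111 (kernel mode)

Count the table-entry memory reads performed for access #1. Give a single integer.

Walk each access:
#0 VA=0x3C01DDA (w,user):
  [0] read 0x27 idx=30: raw=0x29007 flags P=1 W=1 U=1 S=0
  [1] read 0x29 idx=1: raw=0x2C007 flags P=1 W=1 U=1 S=0
  → PA=0x2CDDA  (2 entries read)
#1 VA=0x1E18111 (w,kernel):
  [0] read 0x27 idx=15: raw=0x30007 flags P=1 W=1 U=1 S=0
  [1] read 0x30 idx=24: raw=0x32005 flags P=1 W=0 U=1 S=0
  ⇒ fault: PROTECTION_VIOLATION  — 2 lookups

Entries read for #1: 2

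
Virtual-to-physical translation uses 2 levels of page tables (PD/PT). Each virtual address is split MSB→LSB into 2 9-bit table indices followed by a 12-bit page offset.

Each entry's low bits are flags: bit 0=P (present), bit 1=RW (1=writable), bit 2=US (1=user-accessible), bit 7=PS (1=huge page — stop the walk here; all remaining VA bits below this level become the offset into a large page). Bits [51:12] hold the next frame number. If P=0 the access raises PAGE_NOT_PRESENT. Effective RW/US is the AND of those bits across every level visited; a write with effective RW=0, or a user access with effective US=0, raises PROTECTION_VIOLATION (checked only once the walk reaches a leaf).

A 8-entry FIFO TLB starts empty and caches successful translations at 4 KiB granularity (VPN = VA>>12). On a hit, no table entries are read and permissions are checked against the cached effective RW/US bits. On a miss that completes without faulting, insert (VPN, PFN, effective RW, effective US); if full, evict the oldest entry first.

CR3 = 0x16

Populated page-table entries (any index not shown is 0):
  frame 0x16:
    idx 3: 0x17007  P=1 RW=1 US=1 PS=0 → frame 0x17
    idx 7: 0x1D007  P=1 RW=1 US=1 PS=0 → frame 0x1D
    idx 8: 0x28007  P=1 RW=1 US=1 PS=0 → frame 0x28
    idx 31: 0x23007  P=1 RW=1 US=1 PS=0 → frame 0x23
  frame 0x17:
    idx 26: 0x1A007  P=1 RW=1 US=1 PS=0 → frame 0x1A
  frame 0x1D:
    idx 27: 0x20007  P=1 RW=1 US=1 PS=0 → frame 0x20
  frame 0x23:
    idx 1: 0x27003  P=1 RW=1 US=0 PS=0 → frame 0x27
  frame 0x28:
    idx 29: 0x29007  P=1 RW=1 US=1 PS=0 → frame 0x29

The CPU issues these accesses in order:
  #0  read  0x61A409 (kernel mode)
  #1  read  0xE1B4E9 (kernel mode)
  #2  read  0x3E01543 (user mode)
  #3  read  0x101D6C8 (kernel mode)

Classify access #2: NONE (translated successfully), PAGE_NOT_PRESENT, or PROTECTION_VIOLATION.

Walk each access:
#0 VA=0x61A409 (r,kernel):
  [0] read 0x16 idx=3: raw=0x17007 flags P=1 W=1 U=1 S=0
  [1] read 0x17 idx=26: raw=0x1A007 flags P=1 W=1 U=1 S=0
  ✓ 0x1A409  — 2 lookups
#1 VA=0xE1B4E9 (r,kernel):
  [0] read 0x16 idx=7: raw=0x1D007 flags P=1 W=1 U=1 S=0
  [1] read 0x1D idx=27: raw=0x20007 flags P=1 W=1 U=1 S=0
  ✓ 0x204E9  — 2 lookups
#2 VA=0x3E01543 (r,user):
  [0] read 0x16 idx=31: raw=0x23007 flags P=1 W=1 U=1 S=0
  [1] read 0x23 idx=1: raw=0x27003 flags P=1 W=1 U=0 S=0
  → PROTECTION_VIOLATION  (2 entries read)
#3 VA=0x101D6C8 (r,kernel):
  [0] read 0x16 idx=8: raw=0x28007 flags P=1 W=1 U=1 S=0
  [1] read 0x28 idx=29: raw=0x29007 flags P=1 W=1 U=1 S=0
  ✓ 0x296C8  — 2 lookups

Access #2 fault: PROTECTION_VIOLATION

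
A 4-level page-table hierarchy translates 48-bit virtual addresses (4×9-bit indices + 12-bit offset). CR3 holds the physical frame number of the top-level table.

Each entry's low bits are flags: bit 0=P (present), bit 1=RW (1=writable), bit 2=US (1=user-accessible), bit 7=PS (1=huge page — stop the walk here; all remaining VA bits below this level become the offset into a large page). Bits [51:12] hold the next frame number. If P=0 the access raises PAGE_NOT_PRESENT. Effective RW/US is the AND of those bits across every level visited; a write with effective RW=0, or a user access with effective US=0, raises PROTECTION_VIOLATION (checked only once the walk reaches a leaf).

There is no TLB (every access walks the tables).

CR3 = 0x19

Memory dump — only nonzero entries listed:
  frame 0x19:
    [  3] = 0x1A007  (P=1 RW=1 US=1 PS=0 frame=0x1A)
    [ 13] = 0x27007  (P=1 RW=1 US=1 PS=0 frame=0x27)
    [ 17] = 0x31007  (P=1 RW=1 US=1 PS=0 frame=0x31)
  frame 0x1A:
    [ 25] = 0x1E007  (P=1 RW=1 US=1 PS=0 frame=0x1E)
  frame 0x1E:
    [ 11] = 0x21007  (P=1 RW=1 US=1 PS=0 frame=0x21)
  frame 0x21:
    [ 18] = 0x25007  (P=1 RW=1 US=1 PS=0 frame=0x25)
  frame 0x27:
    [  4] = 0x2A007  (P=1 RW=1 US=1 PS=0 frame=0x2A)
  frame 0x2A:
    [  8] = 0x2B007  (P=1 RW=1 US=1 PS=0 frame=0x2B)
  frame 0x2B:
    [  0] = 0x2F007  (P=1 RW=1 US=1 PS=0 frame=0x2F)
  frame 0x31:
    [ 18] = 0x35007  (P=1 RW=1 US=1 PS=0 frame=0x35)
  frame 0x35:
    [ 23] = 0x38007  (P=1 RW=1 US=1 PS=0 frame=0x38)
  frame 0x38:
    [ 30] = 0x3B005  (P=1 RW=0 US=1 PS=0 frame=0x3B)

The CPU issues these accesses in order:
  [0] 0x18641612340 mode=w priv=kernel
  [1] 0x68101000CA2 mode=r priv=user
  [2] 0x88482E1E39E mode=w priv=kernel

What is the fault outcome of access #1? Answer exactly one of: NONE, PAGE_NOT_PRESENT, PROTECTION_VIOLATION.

Walk each access:
#0 VA=0x18641612340 (w,kernel):
  [0] read 0x19 idx=3: raw=0x1A007 flags P=1 W=1 U=1 S=0
  [1] read 0x1A idx=25: raw=0x1E007 flags P=1 W=1 U=1 S=0
  [2] read 0x1E idx=11: raw=0x21007 flags P=1 W=1 U=1 S=0
  [3] read 0x21 idx=18: raw=0x25007 flags P=1 W=1 U=1 S=0
  ⇒ phys 0x25340  [4 reads]
#1 VA=0x68101000CA2 (r,user):
  [0] read 0x19 idx=13: raw=0x27007 flags P=1 W=1 U=1 S=0
  [1] read 0x27 idx=4: raw=0x2A007 flags P=1 W=1 U=1 S=0
  [2] read 0x2A idx=8: raw=0x2B007 flags P=1 W=1 U=1 S=0
  [3] read 0x2B idx=0: raw=0x2F007 flags P=1 W=1 U=1 S=0
  ⇒ phys 0x2FCA2  [4 reads]
#2 VA=0x88482E1E39E (w,kernel):
  [0] read 0x19 idx=17: raw=0x31007 flags P=1 W=1 U=1 S=0
  [1] read 0x31 idx=18: raw=0x35007 flags P=1 W=1 U=1 S=0
  [2] read 0x35 idx=23: raw=0x38007 flags P=1 W=1 U=1 S=0
  [3] read 0x38 idx=30: raw=0x3B005 flags P=1 W=0 U=1 S=0
  → PROTECTION_VIOLATION  (4 entries read)

Access #1 fault: NONE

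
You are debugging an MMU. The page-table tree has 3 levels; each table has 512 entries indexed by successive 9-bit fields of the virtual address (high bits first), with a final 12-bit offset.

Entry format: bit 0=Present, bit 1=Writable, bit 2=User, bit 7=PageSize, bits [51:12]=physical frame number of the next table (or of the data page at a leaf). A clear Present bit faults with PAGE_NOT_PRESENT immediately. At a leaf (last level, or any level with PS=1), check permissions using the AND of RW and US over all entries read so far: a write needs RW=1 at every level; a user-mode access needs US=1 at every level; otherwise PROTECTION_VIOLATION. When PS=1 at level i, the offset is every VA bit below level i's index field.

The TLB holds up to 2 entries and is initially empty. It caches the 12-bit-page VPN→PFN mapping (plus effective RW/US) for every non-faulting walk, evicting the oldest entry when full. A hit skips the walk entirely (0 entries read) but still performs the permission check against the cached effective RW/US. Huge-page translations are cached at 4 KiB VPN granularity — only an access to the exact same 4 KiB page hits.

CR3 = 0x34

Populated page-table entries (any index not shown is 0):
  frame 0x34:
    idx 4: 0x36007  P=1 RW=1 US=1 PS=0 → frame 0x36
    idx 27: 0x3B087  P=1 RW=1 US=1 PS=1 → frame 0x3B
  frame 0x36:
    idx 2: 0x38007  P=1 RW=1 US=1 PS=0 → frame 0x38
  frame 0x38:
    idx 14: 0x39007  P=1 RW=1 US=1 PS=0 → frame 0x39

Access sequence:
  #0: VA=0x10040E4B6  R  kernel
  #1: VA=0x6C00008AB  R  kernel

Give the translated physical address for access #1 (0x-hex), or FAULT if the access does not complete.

Walk each access:
#0 VA=0x10040E4B6 (r,kernel):
  [0] read 0x34 idx=4: raw=0x36007 flags P=1 W=1 U=1 S=0
  [1] read 0x36 idx=2: raw=0x38007 flags P=1 W=1 U=1 S=0
  [2] read 0x38 idx=14: raw=0x39007 flags P=1 W=1 U=1 S=0
  ⇒ phys 0x394B6  [3 reads]
#1 VA=0x6C00008AB (r,kernel):
  [0] read 0x34 idx=27: raw=0x3B087 flags P=1 W=1 U=1 S=1
  ⇒ phys 0x3B8AB (huge @L0)  [1 reads]

Access #1 PA: 0x3B8AB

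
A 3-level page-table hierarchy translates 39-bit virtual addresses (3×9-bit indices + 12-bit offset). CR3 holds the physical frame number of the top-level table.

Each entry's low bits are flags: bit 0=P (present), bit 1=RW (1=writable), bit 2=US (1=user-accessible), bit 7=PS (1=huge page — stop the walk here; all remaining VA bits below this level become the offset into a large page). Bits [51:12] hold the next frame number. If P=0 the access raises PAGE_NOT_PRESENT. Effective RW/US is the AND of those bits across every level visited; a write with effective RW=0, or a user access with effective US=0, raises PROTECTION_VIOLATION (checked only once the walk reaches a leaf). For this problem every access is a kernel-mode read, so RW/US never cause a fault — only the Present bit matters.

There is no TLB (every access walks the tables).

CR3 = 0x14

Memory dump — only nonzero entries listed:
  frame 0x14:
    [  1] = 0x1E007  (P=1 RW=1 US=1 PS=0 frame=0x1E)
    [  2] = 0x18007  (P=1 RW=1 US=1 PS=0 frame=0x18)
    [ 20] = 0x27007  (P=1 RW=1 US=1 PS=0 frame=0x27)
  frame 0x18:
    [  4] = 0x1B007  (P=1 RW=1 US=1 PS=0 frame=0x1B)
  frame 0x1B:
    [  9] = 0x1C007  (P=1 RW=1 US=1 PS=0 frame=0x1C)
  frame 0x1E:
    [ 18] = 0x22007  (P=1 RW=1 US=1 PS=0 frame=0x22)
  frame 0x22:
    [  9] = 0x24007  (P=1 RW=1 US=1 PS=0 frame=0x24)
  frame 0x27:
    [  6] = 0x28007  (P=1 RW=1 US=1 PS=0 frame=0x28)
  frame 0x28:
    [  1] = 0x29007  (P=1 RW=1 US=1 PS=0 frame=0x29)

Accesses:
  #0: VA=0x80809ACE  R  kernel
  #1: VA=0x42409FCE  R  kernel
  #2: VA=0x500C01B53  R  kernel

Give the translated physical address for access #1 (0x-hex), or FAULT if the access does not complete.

Trace:
#0 VA=0x80809ACE (r,kernel):
  lvl0: tbl 0x14, slot 2 ⇒ 0x18007 (P1/RW1/US1/PS0)
  lvl1: tbl 0x18, slot 4 ⇒ 0x1B007 (P1/RW1/US1/PS0)
  lvl2: tbl 0x1B, slot 9 ⇒ 0x1C007 (P1/RW1/US1/PS0)
  → PA=0x1CACE  (3 entries read)
#1 VA=0x42409FCE (r,kernel):
  lvl0: tbl 0x14, slot 1 ⇒ 0x1E007 (P1/RW1/US1/PS0)
  lvl1: tbl 0x1E, slot 18 ⇒ 0x22007 (P1/RW1/US1/PS0)
  lvl2: tbl 0x22, slot 9 ⇒ 0x24007 (P1/RW1/US1/PS0)
  → PA=0x24FCE  (3 entries read)
#2 VA=0x500C01B53 (r,kernel):
  lvl0: tbl 0x14, slot 20 ⇒ 0x27007 (P1/RW1/US1/PS0)
  lvl1: tbl 0x27, slot 6 ⇒ 0x28007 (P1/RW1/US1/PS0)
  lvl2: tbl 0x28, slot 1 ⇒ 0x29007 (P1/RW1/US1/PS0)
  → PA=0x29B53  (3 entries read)

Access #1 PA: 0x24FCE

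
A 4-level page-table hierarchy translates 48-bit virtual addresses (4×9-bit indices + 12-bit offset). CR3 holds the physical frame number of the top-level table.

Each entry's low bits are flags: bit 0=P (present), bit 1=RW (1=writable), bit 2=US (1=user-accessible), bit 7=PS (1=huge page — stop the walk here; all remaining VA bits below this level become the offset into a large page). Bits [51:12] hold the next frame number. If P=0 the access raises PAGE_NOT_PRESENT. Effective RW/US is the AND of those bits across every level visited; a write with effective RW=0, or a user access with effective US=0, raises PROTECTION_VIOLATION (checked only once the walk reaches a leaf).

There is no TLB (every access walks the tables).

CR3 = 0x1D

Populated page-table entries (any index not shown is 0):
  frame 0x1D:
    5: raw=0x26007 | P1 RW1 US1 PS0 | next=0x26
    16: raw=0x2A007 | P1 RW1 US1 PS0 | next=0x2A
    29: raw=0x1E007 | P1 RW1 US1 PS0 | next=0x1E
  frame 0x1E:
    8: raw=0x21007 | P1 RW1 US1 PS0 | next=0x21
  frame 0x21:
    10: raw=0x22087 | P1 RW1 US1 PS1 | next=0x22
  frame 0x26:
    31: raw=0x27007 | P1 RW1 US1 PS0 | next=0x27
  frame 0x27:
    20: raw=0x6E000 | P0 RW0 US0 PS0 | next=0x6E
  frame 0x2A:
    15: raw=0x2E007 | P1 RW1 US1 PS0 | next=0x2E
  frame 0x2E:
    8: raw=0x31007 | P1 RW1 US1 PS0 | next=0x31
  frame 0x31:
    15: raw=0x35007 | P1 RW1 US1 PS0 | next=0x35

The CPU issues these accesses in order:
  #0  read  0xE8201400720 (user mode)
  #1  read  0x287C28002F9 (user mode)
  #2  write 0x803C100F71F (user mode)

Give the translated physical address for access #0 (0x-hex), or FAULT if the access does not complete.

Trace:
#0 VA=0xE8201400720 (r,user):
  L0 @0x1D[29] → 0x1E007  P=1,RW=1,US=1,PS=0
  L1 @0x1E[8] → 0x21007  P=1,RW=1,US=1,PS=0
  L2 @0x21[10] → 0x22087  P=1,RW=1,US=1,PS=1
  → PA=0x22720 (huge @L2)  (3 entries read)
#1 VA=0x287C28002F9 (r,user):
  L0 @0x1D[5] → 0x26007  P=1,RW=1,US=1,PS=0
  L1 @0x26[31] → 0x27007  P=1,RW=1,US=1,PS=0
  L2 @0x27[20] → 0x6E000  P=0,RW=0,US=0,PS=0
  → PAGE_NOT_PRESENT  (3 entries read)
#2 VA=0x803C100F71F (w,user):
  L0 @0x1D[16] → 0x2A007  P=1,RW=1,US=1,PS=0
  L1 @0x2A[15] → 0x2E007  P=1,RW=1,US=1,PS=0
  L2 @0x2E[8] → 0x31007  P=1,RW=1,US=1,PS=0
  L3 @0x31[15] → 0x35007  P=1,RW=1,US=1,PS=0
  → PA=0x3571F  (4 entries read)

Access #0 PA: 0x22720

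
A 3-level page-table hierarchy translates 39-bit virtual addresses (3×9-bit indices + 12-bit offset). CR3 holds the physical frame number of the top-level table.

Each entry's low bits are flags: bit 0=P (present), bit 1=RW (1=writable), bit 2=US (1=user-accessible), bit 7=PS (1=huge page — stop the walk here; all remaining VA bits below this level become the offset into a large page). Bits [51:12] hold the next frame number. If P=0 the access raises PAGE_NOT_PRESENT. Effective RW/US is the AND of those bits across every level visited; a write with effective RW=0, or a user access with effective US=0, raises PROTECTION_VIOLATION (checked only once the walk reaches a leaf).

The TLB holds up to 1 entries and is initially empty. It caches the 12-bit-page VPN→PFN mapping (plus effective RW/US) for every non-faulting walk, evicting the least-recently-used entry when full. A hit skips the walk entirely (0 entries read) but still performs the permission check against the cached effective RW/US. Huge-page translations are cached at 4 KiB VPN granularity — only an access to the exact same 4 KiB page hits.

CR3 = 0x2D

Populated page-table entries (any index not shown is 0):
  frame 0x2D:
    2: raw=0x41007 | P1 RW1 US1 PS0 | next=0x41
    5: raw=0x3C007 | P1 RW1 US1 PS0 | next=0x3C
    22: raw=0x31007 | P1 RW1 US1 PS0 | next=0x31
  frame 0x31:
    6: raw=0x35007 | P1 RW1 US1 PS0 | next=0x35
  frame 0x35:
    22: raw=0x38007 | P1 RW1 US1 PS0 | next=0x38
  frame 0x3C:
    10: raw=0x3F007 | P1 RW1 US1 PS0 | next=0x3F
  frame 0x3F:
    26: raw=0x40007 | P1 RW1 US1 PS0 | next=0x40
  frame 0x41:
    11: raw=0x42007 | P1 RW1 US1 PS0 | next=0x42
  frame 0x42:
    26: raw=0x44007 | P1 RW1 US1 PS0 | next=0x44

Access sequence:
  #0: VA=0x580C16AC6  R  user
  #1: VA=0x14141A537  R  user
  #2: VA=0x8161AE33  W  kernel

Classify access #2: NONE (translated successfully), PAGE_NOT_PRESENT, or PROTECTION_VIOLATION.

Trace:
#0 VA=0x580C16AC6 (r,user):
  L0 @0x2D[22] → 0x31007  P=1,RW=1,US=1,PS=0
  L1 @0x31[6] → 0x35007  P=1,RW=1,US=1,PS=0
  L2 @0x35[22] → 0x38007  P=1,RW=1,US=1,PS=0
  → PA=0x38AC6  (3 entries read)
#1 VA=0x14141A537 (r,user):
  L0 @0x2D[5] → 0x3C007  P=1,RW=1,US=1,PS=0
  L1 @0x3C[10] → 0x3F007  P=1,RW=1,US=1,PS=0
  L2 @0x3F[26] → 0x40007  P=1,RW=1,US=1,PS=0
  → PA=0x40537  (3 entries read)
#2 VA=0x8161AE33 (w,kernel):
  L0 @0x2D[2] → 0x41007  P=1,RW=1,US=1,PS=0
  L1 @0x41[11] → 0x42007  P=1,RW=1,US=1,PS=0
  L2 @0x42[26] → 0x44007  P=1,RW=1,US=1,PS=0
  → PA=0x44E33  (3 entries read)

Access #2 fault: NONE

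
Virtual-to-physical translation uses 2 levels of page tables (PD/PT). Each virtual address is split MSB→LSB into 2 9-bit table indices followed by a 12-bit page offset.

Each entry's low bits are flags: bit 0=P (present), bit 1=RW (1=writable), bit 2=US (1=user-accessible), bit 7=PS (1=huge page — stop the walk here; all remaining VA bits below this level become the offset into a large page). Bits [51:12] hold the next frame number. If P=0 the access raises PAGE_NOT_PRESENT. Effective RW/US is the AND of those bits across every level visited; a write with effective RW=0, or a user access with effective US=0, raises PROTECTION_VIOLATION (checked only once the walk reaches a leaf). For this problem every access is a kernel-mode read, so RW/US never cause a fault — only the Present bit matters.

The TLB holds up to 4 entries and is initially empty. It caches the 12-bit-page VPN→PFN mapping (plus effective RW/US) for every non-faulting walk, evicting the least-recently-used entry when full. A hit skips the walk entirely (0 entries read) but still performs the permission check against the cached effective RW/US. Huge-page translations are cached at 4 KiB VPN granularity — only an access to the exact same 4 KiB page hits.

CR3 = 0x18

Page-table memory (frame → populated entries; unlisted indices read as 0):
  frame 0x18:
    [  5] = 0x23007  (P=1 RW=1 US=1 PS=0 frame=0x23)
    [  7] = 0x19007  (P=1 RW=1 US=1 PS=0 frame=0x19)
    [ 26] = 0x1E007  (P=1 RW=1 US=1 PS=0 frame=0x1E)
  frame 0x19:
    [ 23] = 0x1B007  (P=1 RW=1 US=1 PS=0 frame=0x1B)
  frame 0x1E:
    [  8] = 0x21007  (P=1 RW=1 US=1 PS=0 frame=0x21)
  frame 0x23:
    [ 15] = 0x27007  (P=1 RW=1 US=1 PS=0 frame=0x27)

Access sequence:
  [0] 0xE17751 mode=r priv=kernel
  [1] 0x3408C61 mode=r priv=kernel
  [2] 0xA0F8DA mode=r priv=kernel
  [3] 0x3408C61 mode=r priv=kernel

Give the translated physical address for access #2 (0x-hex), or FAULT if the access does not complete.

Trace:
#0 VA=0xE17751 (r,kernel):
  lvl0: tbl 0x18, slot 7 ⇒ 0x19007 (P1/RW1/US1/PS0)
  lvl1: tbl 0x19, slot 23 ⇒ 0x1B007 (P1/RW1/US1/PS0)
  → PA=0x1B751  (2 entries read)
#1 VA=0x3408C61 (r,kernel):
  lvl0: tbl 0x18, slot 26 ⇒ 0x1E007 (P1/RW1/US1/PS0)
  lvl1: tbl 0x1E, slot 8 ⇒ 0x21007 (P1/RW1/US1/PS0)
  → PA=0x21C61  (2 entries read)
#2 VA=0xA0F8DA (r,kernel):
  lvl0: tbl 0x18, slot 5 ⇒ 0x23007 (P1/RW1/US1/PS0)
  lvl1: tbl 0x23, slot 15 ⇒ 0x27007 (P1/RW1/US1/PS0)
  → PA=0x278DA  (2 entries read)
#3 VA=0x3408C61 (r,kernel):
  TLB hit vpn=0x3408 → PA=0x21C61

Access #2 PA: 0x278DA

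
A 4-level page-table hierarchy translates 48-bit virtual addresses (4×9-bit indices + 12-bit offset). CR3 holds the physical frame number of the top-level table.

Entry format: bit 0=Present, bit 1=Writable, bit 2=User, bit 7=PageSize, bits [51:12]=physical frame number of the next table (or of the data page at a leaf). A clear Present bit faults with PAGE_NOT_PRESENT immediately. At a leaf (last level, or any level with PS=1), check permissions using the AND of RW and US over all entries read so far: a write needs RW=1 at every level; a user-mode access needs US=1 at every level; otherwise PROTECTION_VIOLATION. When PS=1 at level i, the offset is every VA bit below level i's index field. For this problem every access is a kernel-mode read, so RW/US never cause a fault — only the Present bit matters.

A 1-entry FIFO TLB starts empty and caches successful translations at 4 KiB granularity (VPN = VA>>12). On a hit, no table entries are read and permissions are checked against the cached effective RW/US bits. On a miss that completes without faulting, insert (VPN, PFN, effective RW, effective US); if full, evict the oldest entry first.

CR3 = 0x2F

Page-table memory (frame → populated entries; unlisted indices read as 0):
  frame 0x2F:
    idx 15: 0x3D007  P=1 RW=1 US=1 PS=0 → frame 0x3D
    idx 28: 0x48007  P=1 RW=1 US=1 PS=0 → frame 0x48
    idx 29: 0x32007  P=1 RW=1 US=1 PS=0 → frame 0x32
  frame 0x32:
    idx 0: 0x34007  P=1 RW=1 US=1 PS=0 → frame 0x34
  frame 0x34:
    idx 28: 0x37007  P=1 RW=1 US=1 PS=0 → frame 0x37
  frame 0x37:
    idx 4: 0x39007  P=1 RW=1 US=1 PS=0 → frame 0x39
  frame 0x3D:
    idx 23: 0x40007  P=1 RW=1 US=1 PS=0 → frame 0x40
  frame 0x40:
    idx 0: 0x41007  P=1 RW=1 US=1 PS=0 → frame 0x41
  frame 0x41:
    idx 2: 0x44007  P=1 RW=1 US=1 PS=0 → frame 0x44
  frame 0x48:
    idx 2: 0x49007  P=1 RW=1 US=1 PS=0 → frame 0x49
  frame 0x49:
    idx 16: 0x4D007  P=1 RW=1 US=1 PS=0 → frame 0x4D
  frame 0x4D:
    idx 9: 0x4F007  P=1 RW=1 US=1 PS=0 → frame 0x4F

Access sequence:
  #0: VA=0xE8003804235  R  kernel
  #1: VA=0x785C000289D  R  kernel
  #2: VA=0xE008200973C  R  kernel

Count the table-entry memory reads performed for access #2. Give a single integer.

Walk each access:
#0 VA=0xE8003804235 (r,kernel):
  [0] read 0x2F idx=29: raw=0x32007 flags P=1 W=1 U=1 S=0
  [1] read 0x32 idx=0: raw=0x34007 flags P=1 W=1 U=1 S=0
  [2] read 0x34 idx=28: raw=0x37007 flags P=1 W=1 U=1 S=0
  [3] read 0x37 idx=4: raw=0x39007 flags P=1 W=1 U=1 S=0
  → PA=0x39235  (4 entries read)
#1 VA=0x785C000289D (r,kernel):
  [0] read 0x2F idx=15: raw=0x3D007 flags P=1 W=1 U=1 S=0
  [1] read 0x3D idx=23: raw=0x40007 flags P=1 W=1 U=1 S=0
  [2] read 0x40 idx=0: raw=0x41007 flags P=1 W=1 U=1 S=0
  [3] read 0x41 idx=2: raw=0x44007 flags P=1 W=1 U=1 S=0
  → PA=0x4489D  (4 entries read)
#2 VA=0xE008200973C (r,kernel):
  [0] read 0x2F idx=28: raw=0x48007 flags P=1 W=1 U=1 S=0
  [1] read 0x48 idx=2: raw=0x49007 flags P=1 W=1 U=1 S=0
  [2] read 0x49 idx=16: raw=0x4D007 flags P=1 W=1 U=1 S=0
  [3] read 0x4D idx=9: raw=0x4F007 flags P=1 W=1 U=1 S=0
  → PA=0x4F73C  (4 entries read)

Entries read for #2: 4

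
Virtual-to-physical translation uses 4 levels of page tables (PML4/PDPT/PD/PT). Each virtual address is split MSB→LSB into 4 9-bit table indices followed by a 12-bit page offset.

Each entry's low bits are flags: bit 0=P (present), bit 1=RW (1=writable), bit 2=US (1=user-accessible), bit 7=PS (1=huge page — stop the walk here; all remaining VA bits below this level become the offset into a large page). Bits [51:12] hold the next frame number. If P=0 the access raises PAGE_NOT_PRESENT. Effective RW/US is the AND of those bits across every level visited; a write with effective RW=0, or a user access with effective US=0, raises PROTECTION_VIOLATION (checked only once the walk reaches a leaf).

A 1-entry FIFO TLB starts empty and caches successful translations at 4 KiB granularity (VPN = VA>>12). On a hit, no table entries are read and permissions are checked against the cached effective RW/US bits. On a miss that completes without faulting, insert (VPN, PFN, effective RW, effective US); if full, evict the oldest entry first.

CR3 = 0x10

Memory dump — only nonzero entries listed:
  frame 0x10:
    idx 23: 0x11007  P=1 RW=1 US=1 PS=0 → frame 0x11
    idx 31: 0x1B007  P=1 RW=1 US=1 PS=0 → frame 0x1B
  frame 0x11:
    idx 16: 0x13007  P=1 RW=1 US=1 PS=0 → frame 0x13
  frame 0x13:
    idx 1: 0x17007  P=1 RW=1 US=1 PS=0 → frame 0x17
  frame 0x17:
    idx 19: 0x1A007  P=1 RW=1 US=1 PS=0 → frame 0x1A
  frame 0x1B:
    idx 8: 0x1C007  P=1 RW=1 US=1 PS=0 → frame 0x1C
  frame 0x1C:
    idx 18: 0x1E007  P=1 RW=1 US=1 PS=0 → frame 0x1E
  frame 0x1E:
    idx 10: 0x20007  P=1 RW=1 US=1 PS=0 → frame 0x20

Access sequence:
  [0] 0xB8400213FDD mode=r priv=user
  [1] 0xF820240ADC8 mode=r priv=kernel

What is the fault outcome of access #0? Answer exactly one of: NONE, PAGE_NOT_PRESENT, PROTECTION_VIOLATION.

Per-access translation:
#0 VA=0xB8400213FDD (r,user):
  [0] read 0x10 idx=23: raw=0x11007 flags P=1 W=1 U=1 S=0
  [1] read 0x11 idx=16: raw=0x13007 flags P=1 W=1 U=1 S=0
  [2] read 0x13 idx=1: raw=0x17007 flags P=1 W=1 U=1 S=0
  [3] read 0x17 idx=19: raw=0x1A007 flags P=1 W=1 U=1 S=0
  ⇒ phys 0x1AFDD  [4 reads]
#1 VA=0xF820240ADC8 (r,kernel):
  [0] read 0x10 idx=31: raw=0x1B007 flags P=1 W=1 U=1 S=0
  [1] read 0x1B idx=8: raw=0x1C007 flags P=1 W=1 U=1 S=0
  [2] read 0x1C idx=18: raw=0x1E007 flags P=1 W=1 U=1 S=0
  [3] read 0x1E idx=10: raw=0x20007 flags P=1 W=1 U=1 S=0
  ⇒ phys 0x20DC8  [4 reads]

Access #0 fault: NONE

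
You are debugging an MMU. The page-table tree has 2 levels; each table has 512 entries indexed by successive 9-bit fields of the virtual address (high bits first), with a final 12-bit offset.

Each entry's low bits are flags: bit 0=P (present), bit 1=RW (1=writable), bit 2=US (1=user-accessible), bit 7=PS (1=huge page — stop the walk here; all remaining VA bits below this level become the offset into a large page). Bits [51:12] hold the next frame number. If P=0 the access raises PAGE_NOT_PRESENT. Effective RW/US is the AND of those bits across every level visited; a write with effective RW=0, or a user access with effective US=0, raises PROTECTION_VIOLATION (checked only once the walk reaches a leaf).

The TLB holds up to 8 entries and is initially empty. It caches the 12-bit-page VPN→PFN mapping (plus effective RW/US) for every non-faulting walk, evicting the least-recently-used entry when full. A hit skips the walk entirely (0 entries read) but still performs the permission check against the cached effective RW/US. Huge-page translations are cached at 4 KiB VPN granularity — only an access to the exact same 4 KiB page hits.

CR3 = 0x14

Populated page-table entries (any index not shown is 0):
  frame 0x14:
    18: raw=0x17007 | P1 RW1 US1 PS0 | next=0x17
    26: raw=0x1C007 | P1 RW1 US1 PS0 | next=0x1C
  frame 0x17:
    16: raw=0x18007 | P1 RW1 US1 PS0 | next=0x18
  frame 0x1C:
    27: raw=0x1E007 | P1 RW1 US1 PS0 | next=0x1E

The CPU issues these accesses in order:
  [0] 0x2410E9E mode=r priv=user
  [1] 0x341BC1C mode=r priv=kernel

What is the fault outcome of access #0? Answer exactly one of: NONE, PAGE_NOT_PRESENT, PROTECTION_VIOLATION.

Per-access translation:
#0 VA=0x2410E9E (r,user):
  L0: frame=0x14 idx=18 entry=0x17007 [P=1 RW=1 US=1 PS=0]
  L1: frame=0x17 idx=16 entry=0x18007 [P=1 RW=1 US=1 PS=0]
  ✓ 0x18E9E  — 2 lookups
#1 VA=0x341BC1C (r,kernel):
  L0: frame=0x14 idx=26 entry=0x1C007 [P=1 RW=1 US=1 PS=0]
  L1: frame=0x1C idx=27 entry=0x1E007 [P=1 RW=1 US=1 PS=0]
  ✓ 0x1EC1C  — 2 lookups

Access #0 fault: NONE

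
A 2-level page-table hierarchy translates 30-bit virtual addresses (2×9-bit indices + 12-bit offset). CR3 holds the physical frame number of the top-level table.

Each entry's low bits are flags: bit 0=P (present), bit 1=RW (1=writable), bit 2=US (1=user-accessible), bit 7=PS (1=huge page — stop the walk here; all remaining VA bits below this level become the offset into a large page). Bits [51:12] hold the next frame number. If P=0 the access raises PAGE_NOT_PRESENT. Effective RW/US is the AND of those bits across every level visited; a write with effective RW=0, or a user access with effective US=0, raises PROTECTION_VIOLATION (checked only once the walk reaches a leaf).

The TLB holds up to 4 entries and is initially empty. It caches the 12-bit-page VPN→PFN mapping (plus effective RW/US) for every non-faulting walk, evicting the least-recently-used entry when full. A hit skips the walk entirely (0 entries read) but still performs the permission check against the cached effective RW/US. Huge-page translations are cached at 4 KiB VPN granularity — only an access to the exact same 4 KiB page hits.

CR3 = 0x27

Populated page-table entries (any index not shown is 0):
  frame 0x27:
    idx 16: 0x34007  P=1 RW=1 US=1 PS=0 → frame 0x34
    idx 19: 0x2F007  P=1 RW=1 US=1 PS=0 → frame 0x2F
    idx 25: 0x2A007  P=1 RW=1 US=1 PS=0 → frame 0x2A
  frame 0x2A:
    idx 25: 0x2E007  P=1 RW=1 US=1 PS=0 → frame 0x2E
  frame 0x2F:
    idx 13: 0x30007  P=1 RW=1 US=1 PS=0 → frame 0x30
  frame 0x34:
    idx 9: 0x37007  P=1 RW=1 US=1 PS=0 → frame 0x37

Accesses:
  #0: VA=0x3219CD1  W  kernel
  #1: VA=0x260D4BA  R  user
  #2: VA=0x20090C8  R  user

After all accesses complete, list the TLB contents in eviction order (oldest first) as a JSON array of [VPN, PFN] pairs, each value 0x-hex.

Walk each access:
#0 VA=0x3219CD1 (w,kernel):
  L0 @0x27[25] → 0x2A007  P=1,RW=1,US=1,PS=0
  L1 @0x2A[25] → 0x2E007  P=1,RW=1,US=1,PS=0
  ⇒ phys 0x2ECD1  [2 reads]
#1 VA=0x260D4BA (r,user):
  L0 @0x27[19] → 0x2F007  P=1,RW=1,US=1,PS=0
  L1 @0x2F[13] → 0x30007  P=1,RW=1,US=1,PS=0
  ⇒ phys 0x304BA  [2 reads]
#2 VA=0x20090C8 (r,user):
  L0 @0x27[16] → 0x34007  P=1,RW=1,US=1,PS=0
  L1 @0x34[9] → 0x37007  P=1,RW=1,US=1,PS=0
  ⇒ phys 0x370C8  [2 reads]

TLB: [["0x3219", "0x2E"], ["0x260D", "0x30"], ["0x2009", "0x37"]]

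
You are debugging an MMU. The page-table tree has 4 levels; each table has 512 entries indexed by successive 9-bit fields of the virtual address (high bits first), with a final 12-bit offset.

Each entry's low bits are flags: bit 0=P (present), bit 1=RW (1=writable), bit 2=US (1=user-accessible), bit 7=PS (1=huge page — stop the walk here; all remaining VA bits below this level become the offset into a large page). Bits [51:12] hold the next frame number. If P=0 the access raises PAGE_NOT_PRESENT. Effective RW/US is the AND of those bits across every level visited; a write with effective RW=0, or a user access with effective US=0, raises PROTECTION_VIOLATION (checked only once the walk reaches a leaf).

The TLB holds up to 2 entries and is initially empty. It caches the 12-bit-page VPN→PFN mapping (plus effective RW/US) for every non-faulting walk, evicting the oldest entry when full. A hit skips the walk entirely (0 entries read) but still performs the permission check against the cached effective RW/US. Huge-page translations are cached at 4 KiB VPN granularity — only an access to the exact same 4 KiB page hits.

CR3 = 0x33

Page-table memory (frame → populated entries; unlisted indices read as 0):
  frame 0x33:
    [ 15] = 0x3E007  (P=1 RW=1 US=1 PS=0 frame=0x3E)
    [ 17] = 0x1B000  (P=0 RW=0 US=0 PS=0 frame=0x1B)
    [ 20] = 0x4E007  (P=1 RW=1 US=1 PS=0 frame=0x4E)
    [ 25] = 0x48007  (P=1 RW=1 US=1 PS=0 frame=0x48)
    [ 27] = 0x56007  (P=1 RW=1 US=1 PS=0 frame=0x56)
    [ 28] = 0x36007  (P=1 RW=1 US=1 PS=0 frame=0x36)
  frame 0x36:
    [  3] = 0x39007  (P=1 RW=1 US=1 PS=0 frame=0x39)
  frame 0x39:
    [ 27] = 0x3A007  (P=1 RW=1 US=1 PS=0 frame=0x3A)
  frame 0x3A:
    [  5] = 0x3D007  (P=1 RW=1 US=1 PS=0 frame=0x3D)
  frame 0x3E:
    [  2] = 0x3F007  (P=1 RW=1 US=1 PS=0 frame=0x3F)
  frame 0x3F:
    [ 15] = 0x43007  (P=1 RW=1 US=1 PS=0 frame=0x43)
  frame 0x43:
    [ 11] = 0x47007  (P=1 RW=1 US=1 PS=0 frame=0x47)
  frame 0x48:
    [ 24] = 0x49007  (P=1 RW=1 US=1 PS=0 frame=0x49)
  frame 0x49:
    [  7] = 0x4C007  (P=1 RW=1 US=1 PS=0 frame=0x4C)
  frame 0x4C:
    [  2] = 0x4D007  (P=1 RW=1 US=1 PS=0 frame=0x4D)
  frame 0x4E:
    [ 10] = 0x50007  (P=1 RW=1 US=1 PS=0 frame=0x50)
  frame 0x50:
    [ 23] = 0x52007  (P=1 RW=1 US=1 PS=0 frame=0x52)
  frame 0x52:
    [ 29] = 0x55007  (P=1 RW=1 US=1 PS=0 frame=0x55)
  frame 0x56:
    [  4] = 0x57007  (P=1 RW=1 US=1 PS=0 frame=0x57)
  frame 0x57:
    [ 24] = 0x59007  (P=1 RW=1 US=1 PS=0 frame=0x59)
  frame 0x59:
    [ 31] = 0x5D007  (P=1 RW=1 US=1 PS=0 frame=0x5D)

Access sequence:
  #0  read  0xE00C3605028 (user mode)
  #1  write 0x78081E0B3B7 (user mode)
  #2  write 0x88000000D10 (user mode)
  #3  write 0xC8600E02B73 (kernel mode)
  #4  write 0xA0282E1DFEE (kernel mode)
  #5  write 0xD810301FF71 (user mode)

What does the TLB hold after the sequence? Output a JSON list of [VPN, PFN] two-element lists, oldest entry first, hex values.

Per-access translation:
#0 VA=0xE00C3605028 (r,user):
  lvl0: tbl 0x33, slot 28 ⇒ 0x36007 (P1/RW1/US1/PS0)
  lvl1: tbl 0x36, slot 3 ⇒ 0x39007 (P1/RW1/US1/PS0)
  lvl2: tbl 0x39, slot 27 ⇒ 0x3A007 (P1/RW1/US1/PS0)
  lvl3: tbl 0x3A, slot 5 ⇒ 0x3D007 (P1/RW1/US1/PS0)
  ✓ 0x3D028  — 4 lookups
#1 VA=0x78081E0B3B7 (w,user):
  lvl0: tbl 0x33, slot 15 ⇒ 0x3E007 (P1/RW1/US1/PS0)
  lvl1: tbl 0x3E, slot 2 ⇒ 0x3F007 (P1/RW1/US1/PS0)
  lvl2: tbl 0x3F, slot 15 ⇒ 0x43007 (P1/RW1/US1/PS0)
  lvl3: tbl 0x43, slot 11 ⇒ 0x47007 (P1/RW1/US1/PS0)
  ✓ 0x473B7  — 4 lookups
#2 VA=0x88000000D10 (w,user):
  lvl0: tbl 0x33, slot 17 ⇒ 0x1B000 (P0/RW0/US0/PS0)
  → PAGE_NOT_PRESENT  (1 entries read)
#3 VA=0xC8600E02B73 (w,kernel):
  lvl0: tbl 0x33, slot 25 ⇒ 0x48007 (P1/RW1/US1/PS0)
  lvl1: tbl 0x48, slot 24 ⇒ 0x49007 (P1/RW1/US1/PS0)
  lvl2: tbl 0x49, slot 7 ⇒ 0x4C007 (P1/RW1/US1/PS0)
  lvl3: tbl 0x4C, slot 2 ⇒ 0x4D007 (P1/RW1/US1/PS0)
  ✓ 0x4DB73  — 4 lookups
#4 VA=0xA0282E1DFEE (w,kernel):
  lvl0: tbl 0x33, slot 20 ⇒ 0x4E007 (P1/RW1/US1/PS0)
  lvl1: tbl 0x4E, slot 10 ⇒ 0x50007 (P1/RW1/US1/PS0)
  lvl2: tbl 0x50, slot 23 ⇒ 0x52007 (P1/RW1/US1/PS0)
  lvl3: tbl 0x52, slot 29 ⇒ 0x55007 (P1/RW1/US1/PS0)
  ✓ 0x55FEE  — 4 lookups
#5 VA=0xD810301FF71 (w,user):
  lvl0: tbl 0x33, slot 27 ⇒ 0x56007 (P1/RW1/US1/PS0)
  lvl1: tbl 0x56, slot 4 ⇒ 0x57007 (P1/RW1/US1/PS0)
  lvl2: tbl 0x57, slot 24 ⇒ 0x59007 (P1/RW1/US1/PS0)
  lvl3: tbl 0x59, slot 31 ⇒ 0x5D007 (P1/RW1/US1/PS0)
  ✓ 0x5DF71  — 4 lookups

TLB: [["0xA0282E1D", "0x55"], ["0xD810301F", "0x5D"]]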